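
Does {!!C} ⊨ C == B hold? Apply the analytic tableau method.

No

Initial set: {!!C; !(C == B)}.
!!C: drop double negation, giving C.
!(C == B): β-rule — branch into C, !B  //  !C, B.
  branch 1 (add C, !B):
    ○ open, literals {B=F, C=T}.
  branch 2 (add !C, B):
    × closes — contains both C and !C.
1 branch closed, 1 open.
An open branch gives a countermodel: B=F, C=T (unmentioned atoms arbitrary); the premises hold there but the conclusion fails.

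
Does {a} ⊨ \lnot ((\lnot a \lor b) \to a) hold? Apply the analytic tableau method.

Initial set: {a; \lnot \lnot ((\lnot a \lor b) \to a)}.
\lnot \lnot ((\lnot a \lor b) \to a): β-rule — branch into \lnot (\lnot a \lor b)  //  a.
  branch 1 (add \lnot (\lnot a \lor b)):
    \lnot (\lnot a \lor b): α-rule — add \lnot \lnot a, \lnot b.
    ○ open, literals {a=T, b=F}.
  branch 2 (add a):
    ○ open, literals {a=T}.
0 branches closed, 2 open.
An open branch gives a countermodel: a=T, b=F (unmentioned atoms arbitrary); the premises hold there but the conclusion fails.

No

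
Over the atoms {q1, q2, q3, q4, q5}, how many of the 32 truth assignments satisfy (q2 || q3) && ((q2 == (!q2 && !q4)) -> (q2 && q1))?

Initial set: {((q2 || q3) && ((q2 == (!q2 && !q4)) -> (q2 && q1)))}.
((q2 || q3) && ((q2 == (!q2 && !q4)) -> (q2 && q1))): α-rule — add (q2 || q3), ((q2 == (!q2 && !q4)) -> (q2 && q1)).
(q2 || q3): β-rule — branch into q2  //  q3.
  branch 1 (add q2):
    ((q2 == (!q2 && !q4)) -> (q2 && q1)): β-rule — branch into !(q2 == (!q2 && !q4))  //  (q2 && q1).
      branch 1.1 (add !(q2 == (!q2 && !q4))):
        !(q2 == (!q2 && !q4)): β-rule — branch into q2, !(!q2 && !q4)  //  !q2, (!q2 && !q4).
          branch 1.1.1 (add q2, !(!q2 && !q4)):
            !(!q2 && !q4): β-rule — branch into !!q2  //  !!q4.
              branch 1.1.1.1 (add !!q2):
                ○ open, literals {q2=1}.
              branch 1.1.1.2 (add !!q4):
                ○ open, literals {q2=1, q4=1}.
          branch 1.1.2 (add !q2, (!q2 && !q4)):
            × closes — contains both q2 and !q2.
      branch 1.2 (add (q2 && q1)):
        (q2 && q1): α-rule — add q2, q1.
        ○ open, literals {q1=1, q2=1}.
  branch 2 (add q3):
    ((q2 == (!q2 && !q4)) -> (q2 && q1)): β-rule — branch into !(q2 == (!q2 && !q4))  //  (q2 && q1).
      branch 2.1 (add !(q2 == (!q2 && !q4))):
        !(q2 == (!q2 && !q4)): β-rule — branch into q2, !(!q2 && !q4)  //  !q2, (!q2 && !q4).
          branch 2.1.1 (add q2, !(!q2 && !q4)):
            !(!q2 && !q4): β-rule — branch into !!q2  //  !!q4.
              branch 2.1.1.1 (add !!q2):
                ○ open, literals {q2=1, q3=1}.
              branch 2.1.1.2 (add !!q4):
                ○ open, literals {q2=1, q3=1, q4=1}.
          branch 2.1.2 (add !q2, (!q2 && !q4)):
            (!q2 && !q4): α-rule — add !q2, !q4.
            ○ open, literals {q2=0, q3=1, q4=0}.
      branch 2.2 (add (q2 && q1)):
        (q2 && q1): α-rule — add q2, q1.
        ○ open, literals {q1=1, q2=1, q3=1}.
1 branch closed, 7 open.
Each open branch fixes some atoms; the unmentioned ones are free. Counting distinct full assignments: branch {q2=1} (q1, q3, q4, q5) contributes 16 new; branch {q2=1, q4=1} (q1, q3, q5) contributes 0 new; branch {q1=1, q2=1} (q3, q4, q5) contributes 0 new; branch {q2=1, q3=1} (q1, q4, q5) contributes 0 new; branch {q2=1, q3=1, q4=1} (q1, q5) contributes 0 new; branch {q2=0, q3=1, q4=0} (q1, q5) contributes 4 new; branch {q1=1, q2=1, q3=1} (q4, q5) contributes 0 new. Total: 20.

20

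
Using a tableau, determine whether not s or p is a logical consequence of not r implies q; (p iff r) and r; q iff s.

Initial set: {(not r implies q); ((p iff r) and r); (q iff s); not (not s or p)}.
((p iff r) and r): α-rule — add (p iff r), r.
not (not s or p): α-rule — add not not s, not p.
(not r implies q): β-rule — branch into not not r  //  q.
  branch 1 (add not not r):
    (q iff s): β-rule — branch into q, s  //  not q, not s.
      branch 1.1 (add q, s):
        (p iff r): β-rule — branch into p, r  //  not p, not r.
          branch 1.1.1 (add p, r):
            × closes — contains both p and not p.
          branch 1.1.2 (add not p, not r):
            × closes — contains both r and not r.
      branch 1.2 (add not q, not s):
        × closes — contains both s and not s.
  branch 2 (add q):
    (q iff s): β-rule — branch into q, s  //  not q, not s.
      branch 2.1 (add q, s):
        (p iff r): β-rule — branch into p, r  //  not p, not r.
          branch 2.1.1 (add p, r):
            × closes — contains both p and not p.
          branch 2.1.2 (add not p, not r):
            × closes — contains both r and not r.
      branch 2.2 (add not q, not s):
        × closes — contains both q and not q.
All 6 branches close.
Every branch closed, so the premises entail the conclusion.

Yes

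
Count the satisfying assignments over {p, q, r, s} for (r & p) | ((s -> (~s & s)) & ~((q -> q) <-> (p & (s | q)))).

Initial set: {((r & p) | ((s -> (~s & s)) & ~((q -> q) <-> (p & (s | q)))))}.
((r & p) | ((s -> (~s & s)) & ~((q -> q) <-> (p & (s | q))))): β-rule — branch into (r & p)  //  ((s -> (~s & s)) & ~((q -> q) <-> (p & (s | q)))).
  branch 1 (add (r & p)):
    (r & p): α-rule — add r, p.
    ○ open, literals {p=true, r=true}.
  branch 2 (add ((s -> (~s & s)) & ~((q -> q) <-> (p & (s | q))))):
    ((s -> (~s & s)) & ~((q -> q) <-> (p & (s | q)))): α-rule — add (s -> (~s & s)), ~((q -> q) <-> (p & (s | q))).
    (s -> (~s & s)): β-rule — branch into ~s  //  (~s & s).
      branch 2.1 (add ~s):
        ~((q -> q) <-> (p & (s | q))): β-rule — branch into (q -> q), ~(p & (s | q))  //  ~(q -> q), (p & (s | q)).
          branch 2.1.1 (add (q -> q), ~(p & (s | q))):
            (q -> q): β-rule — branch into ~q  //  q.
              branch 2.1.1.1 (add ~q):
                ~(p & (s | q)): β-rule — branch into ~p  //  ~(s | q).
                  branch 2.1.1.1.1 (add ~p):
                    ○ open, literals {p=false, q=false, s=false}.
                  branch 2.1.1.1.2 (add ~(s | q)):
                    ~(s | q): α-rule — add ~s, ~q.
                    ○ open, literals {q=false, s=false}.
              branch 2.1.1.2 (add q):
                ~(p & (s | q)): β-rule — branch into ~p  //  ~(s | q).
                  branch 2.1.1.2.1 (add ~p):
                    ○ open, literals {p=false, q=true, s=false}.
                  branch 2.1.1.2.2 (add ~(s | q)):
                    ~(s | q): α-rule — add ~s, ~q.
                    × closes — contains both q and ~q.
          branch 2.1.2 (add ~(q -> q), (p & (s | q))):
            ~(q -> q): α-rule — add q, ~q.
            × closes — contains both q and ~q.
      branch 2.2 (add (~s & s)):
        (~s & s): α-rule — add ~s, s.
        × closes — contains both s and ~s.
3 branches closed, 4 open.
Each open branch fixes some atoms; the unmentioned ones are free. Counting distinct full assignments: branch {p=true, r=true} (q, s) contributes 4 new; branch {p=false, q=false, s=false} (r) contributes 2 new; branch {q=false, s=false} (p, r) contributes 1 new; branch {p=false, q=true, s=false} (r) contributes 2 new. Total: 9.

9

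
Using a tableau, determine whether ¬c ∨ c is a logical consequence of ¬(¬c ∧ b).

Yes

Initial set: {¬(¬c ∧ b); ¬(¬c ∨ c)}.
¬(¬c ∨ c): α-rule — add ¬¬c, ¬c.
× closes — contains both c and ¬c.
All 1 branch closes.
Every branch closed, so the premises entail the conclusion.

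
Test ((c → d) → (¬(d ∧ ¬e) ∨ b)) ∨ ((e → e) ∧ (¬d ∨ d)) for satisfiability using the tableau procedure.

Satisfiable

Initial set: {(((c → d) → (¬(d ∧ ¬e) ∨ b)) ∨ ((e → e) ∧ (¬d ∨ d)))}.
(((c → d) → (¬(d ∧ ¬e) ∨ b)) ∨ ((e → e) ∧ (¬d ∨ d))): β-rule — branch into ((c → d) → (¬(d ∧ ¬e) ∨ b))  //  ((e → e) ∧ (¬d ∨ d)).
  branch 1 (add ((c → d) → (¬(d ∧ ¬e) ∨ b))):
    ((c → d) → (¬(d ∧ ¬e) ∨ b)): β-rule — branch into ¬(c → d)  //  (¬(d ∧ ¬e) ∨ b).
      branch 1.1 (add ¬(c → d)):
        ¬(c → d): α-rule — add c, ¬d.
        ○ open, literals {c=true, d=false}.
      branch 1.2 (add (¬(d ∧ ¬e) ∨ b)):
        (¬(d ∧ ¬e) ∨ b): β-rule — branch into ¬(d ∧ ¬e)  //  b.
          branch 1.2.1 (add ¬(d ∧ ¬e)):
            ¬(d ∧ ¬e): β-rule — branch into ¬d  //  ¬¬e.
              branch 1.2.1.1 (add ¬d):
                ○ open, literals {d=false}.
              branch 1.2.1.2 (add ¬¬e):
                ○ open, literals {e=true}.
          branch 1.2.2 (add b):
            ○ open, literals {b=true}.
  branch 2 (add ((e → e) ∧ (¬d ∨ d))):
    ((e → e) ∧ (¬d ∨ d)): α-rule — add (e → e), (¬d ∨ d).
    (e → e): β-rule — branch into ¬e  //  e.
      branch 2.1 (add ¬e):
        (¬d ∨ d): β-rule — branch into ¬d  //  d.
          branch 2.1.1 (add ¬d):
            ○ open, literals {d=false, e=false}.
          branch 2.1.2 (add d):
            ○ open, literals {d=true, e=false}.
      branch 2.2 (add e):
        (¬d ∨ d): β-rule — branch into ¬d  //  d.
          branch 2.2.1 (add ¬d):
            ○ open, literals {d=false, e=true}.
          branch 2.2.2 (add d):
            ○ open, literals {d=true, e=true}.
0 branches closed, 8 open.
An open branch gives a satisfying assignment: c=true, d=false.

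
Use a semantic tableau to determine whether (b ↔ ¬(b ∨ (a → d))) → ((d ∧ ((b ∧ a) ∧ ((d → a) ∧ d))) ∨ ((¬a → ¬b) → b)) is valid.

Assume the negation and expand:
Initial set: {F ((b ↔ ¬(b ∨ (a → d))) → ((d ∧ ((b ∧ a) ∧ ((d → a) ∧ d))) ∨ ((¬a → ¬b) → b)))}.
F ((b ↔ ¬(b ∨ (a → d))) → ((d ∧ ((b ∧ a) ∧ ((d → a) ∧ d))) ∨ ((¬a → ¬b) → b))): α-rule — add T (b ↔ ¬(b ∨ (a → d))), F ((d ∧ ((b ∧ a) ∧ ((d → a) ∧ d))) ∨ ((¬a → ¬b) → b)).
F ((d ∧ ((b ∧ a) ∧ ((d → a) ∧ d))) ∨ ((¬a → ¬b) → b)): α-rule — add F (d ∧ ((b ∧ a) ∧ ((d → a) ∧ d))), F ((¬a → ¬b) → b).
F ((¬a → ¬b) → b): α-rule — add T (¬a → ¬b), F b.
T (b ↔ ¬(b ∨ (a → d))): β-rule — branch into T b, T ¬(b ∨ (a → d))  //  F b, F ¬(b ∨ (a → d)).
  branch 1 (add T b, T ¬(b ∨ (a → d))):
    × closes — contains both b and ¬b.
  branch 2 (add F b, F ¬(b ∨ (a → d))):
    F (d ∧ ((b ∧ a) ∧ ((d → a) ∧ d))): β-rule — branch into F d  //  F ((b ∧ a) ∧ ((d → a) ∧ d)).
      branch 2.1 (add F d):
        T (¬a → ¬b): β-rule — branch into F ¬a  //  T ¬b.
          branch 2.1.1 (add F ¬a):
            F ¬(b ∨ (a → d)): β-rule — branch into T b  //  T (a → d).
              branch 2.1.1.1 (add T b):
                × closes — contains both b and ¬b.
              branch 2.1.1.2 (add T (a → d)):
                T (a → d): β-rule — branch into F a  //  T d.
                  branch 2.1.1.2.1 (add F a):
                    × closes — contains both a and ¬a.
                  branch 2.1.1.2.2 (add T d):
                    × closes — contains both d and ¬d.
          branch 2.1.2 (add T ¬b):
            F ¬(b ∨ (a → d)): β-rule — branch into T b  //  T (a → d).
              branch 2.1.2.1 (add T b):
                × closes — contains both b and ¬b.
              branch 2.1.2.2 (add T (a → d)):
                T (a → d): β-rule — branch into F a  //  T d.
                  branch 2.1.2.2.1 (add F a):
                    ○ open, literals {a=0, b=0, d=0}.
                  branch 2.1.2.2.2 (add T d):
                    × closes — contains both d and ¬d.
      branch 2.2 (add F ((b ∧ a) ∧ ((d → a) ∧ d))):
        T (¬a → ¬b): β-rule — branch into F ¬a  //  T ¬b.
          branch 2.2.1 (add F ¬a):
            F ¬(b ∨ (a → d)): β-rule — branch into T b  //  T (a → d).
              branch 2.2.1.1 (add T b):
                × closes — contains both b and ¬b.
              branch 2.2.1.2 (add T (a → d)):
                F ((b ∧ a) ∧ ((d → a) ∧ d)): β-rule — branch into F (b ∧ a)  //  F ((d → a) ∧ d).
                  branch 2.2.1.2.1 (add F (b ∧ a)):
                    T (a → d): β-rule — branch into F a  //  T d.
                      branch 2.2.1.2.1.1 (add F a):
                        × closes — contains both a and ¬a.
                      branch 2.2.1.2.1.2 (add T d):
                        F (b ∧ a): β-rule — branch into F b  //  F a.
                          branch 2.2.1.2.1.2.1 (add F b):
                            ○ open, literals {a=1, b=0, d=1}.
                          branch 2.2.1.2.1.2.2 (add F a):
                            × closes — contains both a and ¬a.
                  branch 2.2.1.2.2 (add F ((d → a) ∧ d)):
                    T (a → d): β-rule — branch into F a  //  T d.
                      branch 2.2.1.2.2.1 (add F a):
                        × closes — contains both a and ¬a.
                      branch 2.2.1.2.2.2 (add T d):
                        F ((d → a) ∧ d): β-rule — branch into F (d → a)  //  F d.
                          branch 2.2.1.2.2.2.1 (add F (d → a)):
                            F (d → a): α-rule — add T d, F a.
                            × closes — contains both a and ¬a.
                          branch 2.2.1.2.2.2.2 (add F d):
                            × closes — contains both d and ¬d.
          branch 2.2.2 (add T ¬b):
            F ¬(b ∨ (a → d)): β-rule — branch into T b  //  T (a → d).
              branch 2.2.2.1 (add T b):
                × closes — contains both b and ¬b.
              branch 2.2.2.2 (add T (a → d)):
                F ((b ∧ a) ∧ ((d → a) ∧ d)): β-rule — branch into F (b ∧ a)  //  F ((d → a) ∧ d).
                  branch 2.2.2.2.1 (add F (b ∧ a)):
                    T (a → d): β-rule — branch into F a  //  T d.
                      branch 2.2.2.2.1.1 (add F a):
                        F (b ∧ a): β-rule — branch into F b  //  F a.
                          branch 2.2.2.2.1.1.1 (add F b):
                            ○ open, literals {a=0, b=0}.
                          branch 2.2.2.2.1.1.2 (add F a):
                            ○ open, literals {a=0, b=0}.
                      branch 2.2.2.2.1.2 (add T d):
                        F (b ∧ a): β-rule — branch into F b  //  F a.
                          branch 2.2.2.2.1.2.1 (add F b):
                            ○ open, literals {b=0, d=1}.
                          branch 2.2.2.2.1.2.2 (add F a):
                            ○ open, literals {a=0, b=0, d=1}.
                  branch 2.2.2.2.2 (add F ((d → a) ∧ d)):
                    T (a → d): β-rule — branch into F a  //  T d.
                      branch 2.2.2.2.2.1 (add F a):
                        F ((d → a) ∧ d): β-rule — branch into F (d → a)  //  F d.
                          branch 2.2.2.2.2.1.1 (add F (d → a)):
                            F (d → a): α-rule — add T d, F a.
                            ○ open, literals {a=0, b=0, d=1}.
                          branch 2.2.2.2.2.1.2 (add F d):
                            ○ open, literals {a=0, b=0, d=0}.
                      branch 2.2.2.2.2.2 (add T d):
                        F ((d → a) ∧ d): β-rule — branch into F (d → a)  //  F d.
                          branch 2.2.2.2.2.2.1 (add F (d → a)):
                            F (d → a): α-rule — add T d, F a.
                            ○ open, literals {a=0, b=0, d=1}.
                          branch 2.2.2.2.2.2.2 (add F d):
                            × closes — contains both d and ¬d.
14 branches closed, 9 open.
An open branch gives a countermodel: a=0, b=0, d=0 (unmentioned atoms arbitrary); under it the original formula is false.

Not valid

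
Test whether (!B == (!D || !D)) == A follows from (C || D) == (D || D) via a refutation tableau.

No

Initial set: {((C || D) == (D || D)); !((!B == (!D || !D)) == A)}.
((C || D) == (D || D)): β-rule — branch into (C || D), (D || D)  //  !(C || D), !(D || D).
  branch 1 (add (C || D), (D || D)):
    !((!B == (!D || !D)) == A): β-rule — branch into (!B == (!D || !D)), !A  //  !(!B == (!D || !D)), A.
      branch 1.1 (add (!B == (!D || !D)), !A):
        (C || D): β-rule — branch into C  //  D.
          branch 1.1.1 (add C):
            (D || D): β-rule — branch into D  //  D.
              branch 1.1.1.1 (add D):
                (!B == (!D || !D)): β-rule — branch into !B, (!D || !D)  //  !!B, !(!D || !D).
                  branch 1.1.1.1.1 (add !B, (!D || !D)):
                    (!D || !D): β-rule — branch into !D  //  !D.
                      branch 1.1.1.1.1.1 (add !D):
                        × closes — contains both D and !D.
                      branch 1.1.1.1.1.2 (add !D):
                        × closes — contains both D and !D.
                  branch 1.1.1.1.2 (add !!B, !(!D || !D)):
                    !(!D || !D): α-rule — add !!D, !!D.
                    ○ open, literals {A=F, B=T, C=T, D=T}.
              branch 1.1.1.2 (add D):
                (!B == (!D || !D)): β-rule — branch into !B, (!D || !D)  //  !!B, !(!D || !D).
                  branch 1.1.1.2.1 (add !B, (!D || !D)):
                    (!D || !D): β-rule — branch into !D  //  !D.
                      branch 1.1.1.2.1.1 (add !D):
                        × closes — contains both D and !D.
                      branch 1.1.1.2.1.2 (add !D):
                        × closes — contains both D and !D.
                  branch 1.1.1.2.2 (add !!B, !(!D || !D)):
                    !(!D || !D): α-rule — add !!D, !!D.
                    ○ open, literals {A=F, B=T, C=T, D=T}.
          branch 1.1.2 (add D):
            (D || D): β-rule — branch into D  //  D.
              branch 1.1.2.1 (add D):
                (!B == (!D || !D)): β-rule — branch into !B, (!D || !D)  //  !!B, !(!D || !D).
                  branch 1.1.2.1.1 (add !B, (!D || !D)):
                    (!D || !D): β-rule — branch into !D  //  !D.
                      branch 1.1.2.1.1.1 (add !D):
                        × closes — contains both D and !D.
                      branch 1.1.2.1.1.2 (add !D):
                        × closes — contains both D and !D.
                  branch 1.1.2.1.2 (add !!B, !(!D || !D)):
                    !(!D || !D): α-rule — add !!D, !!D.
                    ○ open, literals {A=F, B=T, D=T}.
              branch 1.1.2.2 (add D):
                (!B == (!D || !D)): β-rule — branch into !B, (!D || !D)  //  !!B, !(!D || !D).
                  branch 1.1.2.2.1 (add !B, (!D || !D)):
                    (!D || !D): β-rule — branch into !D  //  !D.
                      branch 1.1.2.2.1.1 (add !D):
                        × closes — contains both D and !D.
                      branch 1.1.2.2.1.2 (add !D):
                        × closes — contains both D and !D.
                  branch 1.1.2.2.2 (add !!B, !(!D || !D)):
                    !(!D || !D): α-rule — add !!D, !!D.
                    ○ open, literals {A=F, B=T, D=T}.
      branch 1.2 (add !(!B == (!D || !D)), A):
        (C || D): β-rule — branch into C  //  D.
          branch 1.2.1 (add C):
            (D || D): β-rule — branch into D  //  D.
              branch 1.2.1.1 (add D):
                !(!B == (!D || !D)): β-rule — branch into !B, !(!D || !D)  //  !!B, (!D || !D).
                  branch 1.2.1.1.1 (add !B, !(!D || !D)):
                    !(!D || !D): α-rule — add !!D, !!D.
                    ○ open, literals {A=T, B=F, C=T, D=T}.
                  branch 1.2.1.1.2 (add !!B, (!D || !D)):
                    (!D || !D): β-rule — branch into !D  //  !D.
                      branch 1.2.1.1.2.1 (add !D):
                        × closes — contains both D and !D.
                      branch 1.2.1.1.2.2 (add !D):
                        × closes — contains both D and !D.
              branch 1.2.1.2 (add D):
                !(!B == (!D || !D)): β-rule — branch into !B, !(!D || !D)  //  !!B, (!D || !D).
                  branch 1.2.1.2.1 (add !B, !(!D || !D)):
                    !(!D || !D): α-rule — add !!D, !!D.
                    ○ open, literals {A=T, B=F, C=T, D=T}.
                  branch 1.2.1.2.2 (add !!B, (!D || !D)):
                    (!D || !D): β-rule — branch into !D  //  !D.
                      branch 1.2.1.2.2.1 (add !D):
                        × closes — contains both D and !D.
                      branch 1.2.1.2.2.2 (add !D):
                        × closes — contains both D and !D.
          branch 1.2.2 (add D):
            (D || D): β-rule — branch into D  //  D.
              branch 1.2.2.1 (add D):
                !(!B == (!D || !D)): β-rule — branch into !B, !(!D || !D)  //  !!B, (!D || !D).
                  branch 1.2.2.1.1 (add !B, !(!D || !D)):
                    !(!D || !D): α-rule — add !!D, !!D.
                    ○ open, literals {A=T, B=F, D=T}.
                  branch 1.2.2.1.2 (add !!B, (!D || !D)):
                    (!D || !D): β-rule — branch into !D  //  !D.
                      branch 1.2.2.1.2.1 (add !D):
                        × closes — contains both D and !D.
                      branch 1.2.2.1.2.2 (add !D):
                        × closes — contains both D and !D.
              branch 1.2.2.2 (add D):
                !(!B == (!D || !D)): β-rule — branch into !B, !(!D || !D)  //  !!B, (!D || !D).
                  branch 1.2.2.2.1 (add !B, !(!D || !D)):
                    !(!D || !D): α-rule — add !!D, !!D.
                    ○ open, literals {A=T, B=F, D=T}.
                  branch 1.2.2.2.2 (add !!B, (!D || !D)):
                    (!D || !D): β-rule — branch into !D  //  !D.
                      branch 1.2.2.2.2.1 (add !D):
                        × closes — contains both D and !D.
                      branch 1.2.2.2.2.2 (add !D):
                        × closes — contains both D and !D.
  branch 2 (add !(C || D), !(D || D)):
    !(C || D): α-rule — add !C, !D.
    !(D || D): α-rule — add !D, !D.
    !((!B == (!D || !D)) == A): β-rule — branch into (!B == (!D || !D)), !A  //  !(!B == (!D || !D)), A.
      branch 2.1 (add (!B == (!D || !D)), !A):
        (!B == (!D || !D)): β-rule — branch into !B, (!D || !D)  //  !!B, !(!D || !D).
          branch 2.1.1 (add !B, (!D || !D)):
            (!D || !D): β-rule — branch into !D  //  !D.
              branch 2.1.1.1 (add !D):
                ○ open, literals {A=F, B=F, C=F, D=F}.
              branch 2.1.1.2 (add !D):
                ○ open, literals {A=F, B=F, C=F, D=F}.
          branch 2.1.2 (add !!B, !(!D || !D)):
            !(!D || !D): α-rule — add !!D, !!D.
            × closes — contains both D and !D.
      branch 2.2 (add !(!B == (!D || !D)), A):
        !(!B == (!D || !D)): β-rule — branch into !B, !(!D || !D)  //  !!B, (!D || !D).
          branch 2.2.1 (add !B, !(!D || !D)):
            !(!D || !D): α-rule — add !!D, !!D.
            × closes — contains both D and !D.
          branch 2.2.2 (add !!B, (!D || !D)):
            (!D || !D): β-rule — branch into !D  //  !D.
              branch 2.2.2.1 (add !D):
                ○ open, literals {A=T, B=T, C=F, D=F}.
              branch 2.2.2.2 (add !D):
                ○ open, literals {A=T, B=T, C=F, D=F}.
18 branches closed, 12 open.
An open branch gives a countermodel: A=F, B=T, C=T, D=T (unmentioned atoms arbitrary); the premises hold there but the conclusion fails.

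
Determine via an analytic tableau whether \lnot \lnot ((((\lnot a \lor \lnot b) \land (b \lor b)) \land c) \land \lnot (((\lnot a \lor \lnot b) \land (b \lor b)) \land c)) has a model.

Unsatisfiable

Initial set: {\lnot \lnot ((((\lnot a \lor \lnot b) \land (b \lor b)) \land c) \land \lnot (((\lnot a \lor \lnot b) \land (b \lor b)) \land c))}.
\lnot \lnot ((((\lnot a \lor \lnot b) \land (b \lor b)) \land c) \land \lnot (((\lnot a \lor \lnot b) \land (b \lor b)) \land c)): drop double negation, giving ((((\lnot a \lor \lnot b) \land (b \lor b)) \land c) \land \lnot (((\lnot a \lor \lnot b) \land (b \lor b)) \land c)).
((((\lnot a \lor \lnot b) \land (b \lor b)) \land c) \land \lnot (((\lnot a \lor \lnot b) \land (b \lor b)) \land c)): α-rule — add (((\lnot a \lor \lnot b) \land (b \lor b)) \land c), \lnot (((\lnot a \lor \lnot b) \land (b \lor b)) \land c).
(((\lnot a \lor \lnot b) \land (b \lor b)) \land c): α-rule — add ((\lnot a \lor \lnot b) \land (b \lor b)), c.
((\lnot a \lor \lnot b) \land (b \lor b)): α-rule — add (\lnot a \lor \lnot b), (b \lor b).
\lnot (((\lnot a \lor \lnot b) \land (b \lor b)) \land c): β-rule — branch into \lnot ((\lnot a \lor \lnot b) \land (b \lor b))  //  \lnot c.
  branch 1 (add \lnot ((\lnot a \lor \lnot b) \land (b \lor b))):
    (\lnot a \lor \lnot b): β-rule — branch into \lnot a  //  \lnot b.
      branch 1.1 (add \lnot a):
        (b \lor b): β-rule — branch into b  //  b.
          branch 1.1.1 (add b):
            \lnot ((\lnot a \lor \lnot b) \land (b \lor b)): β-rule — branch into \lnot (\lnot a \lor \lnot b)  //  \lnot (b \lor b).
              branch 1.1.1.1 (add \lnot (\lnot a \lor \lnot b)):
                \lnot (\lnot a \lor \lnot b): α-rule — add \lnot \lnot a, \lnot \lnot b.
                × closes — contains both a and \lnot a.
              branch 1.1.1.2 (add \lnot (b \lor b)):
                \lnot (b \lor b): α-rule — add \lnot b, \lnot b.
                × closes — contains both b and \lnot b.
          branch 1.1.2 (add b):
            \lnot ((\lnot a \lor \lnot b) \land (b \lor b)): β-rule — branch into \lnot (\lnot a \lor \lnot b)  //  \lnot (b \lor b).
              branch 1.1.2.1 (add \lnot (\lnot a \lor \lnot b)):
                \lnot (\lnot a \lor \lnot b): α-rule — add \lnot \lnot a, \lnot \lnot b.
                × closes — contains both a and \lnot a.
              branch 1.1.2.2 (add \lnot (b \lor b)):
                \lnot (b \lor b): α-rule — add \lnot b, \lnot b.
                × closes — contains both b and \lnot b.
      branch 1.2 (add \lnot b):
        (b \lor b): β-rule — branch into b  //  b.
          branch 1.2.1 (add b):
            × closes — contains both b and \lnot b.
          branch 1.2.2 (add b):
            × closes — contains both b and \lnot b.
  branch 2 (add \lnot c):
    × closes — contains both c and \lnot c.
All 7 branches close.
Every branch closed; the formula is unsatisfiable.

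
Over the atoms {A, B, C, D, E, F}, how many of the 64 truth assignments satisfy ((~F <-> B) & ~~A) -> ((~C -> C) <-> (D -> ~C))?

52

Initial set: {T (((~F <-> B) & ~~A) -> ((~C -> C) <-> (D -> ~C)))}.
T (((~F <-> B) & ~~A) -> ((~C -> C) <-> (D -> ~C))): β-rule — branch into F ((~F <-> B) & ~~A)  //  T ((~C -> C) <-> (D -> ~C)).
  branch 1 (add F ((~F <-> B) & ~~A)):
    F ((~F <-> B) & ~~A): β-rule — branch into F (~F <-> B)  //  F ~~A.
      branch 1.1 (add F (~F <-> B)):
        F (~F <-> B): β-rule — branch into T ~F, F B  //  F ~F, T B.
          branch 1.1.1 (add T ~F, F B):
            ○ open, literals {B=F, F=F}.
          branch 1.1.2 (add F ~F, T B):
            ○ open, literals {B=T, F=T}.
      branch 1.2 (add F ~~A):
        F ~~A: drop double negation, giving F A.
        ○ open, literals {A=F}.
  branch 2 (add T ((~C -> C) <-> (D -> ~C))):
    T ((~C -> C) <-> (D -> ~C)): β-rule — branch into T (~C -> C), T (D -> ~C)  //  F (~C -> C), F (D -> ~C).
      branch 2.1 (add T (~C -> C), T (D -> ~C)):
        T (~C -> C): β-rule — branch into F ~C  //  T C.
          branch 2.1.1 (add F ~C):
            T (D -> ~C): β-rule — branch into F D  //  T ~C.
              branch 2.1.1.1 (add F D):
                ○ open, literals {C=T, D=F}.
              branch 2.1.1.2 (add T ~C):
                × closes — contains both C and ~C.
          branch 2.1.2 (add T C):
            T (D -> ~C): β-rule — branch into F D  //  T ~C.
              branch 2.1.2.1 (add F D):
                ○ open, literals {C=T, D=F}.
              branch 2.1.2.2 (add T ~C):
                × closes — contains both C and ~C.
      branch 2.2 (add F (~C -> C), F (D -> ~C)):
        F (~C -> C): α-rule — add T ~C, F C.
        F (D -> ~C): α-rule — add T D, F ~C.
        × closes — contains both C and ~C.
3 branches closed, 5 open.
Each open branch fixes some atoms; the unmentioned ones are free. Counting distinct full assignments: branch {B=F, F=F} (A, C, D, E) contributes 16 new; branch {B=T, F=T} (A, C, D, E) contributes 16 new; branch {A=F} (B, C, D, E, F) contributes 16 new; branch {C=T, D=F} (A, B, E, F) contributes 4 new; branch {C=T, D=F} (A, B, E, F) contributes 0 new. Total: 52.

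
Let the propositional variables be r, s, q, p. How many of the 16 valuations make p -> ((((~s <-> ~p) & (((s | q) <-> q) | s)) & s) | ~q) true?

14

Initial set: {(p -> ((((~s <-> ~p) & (((s | q) <-> q) | s)) & s) | ~q))}.
(p -> ((((~s <-> ~p) & (((s | q) <-> q) | s)) & s) | ~q)): β-rule — branch into ~p  //  ((((~s <-> ~p) & (((s | q) <-> q) | s)) & s) | ~q).
  branch 1 (add ~p):
    ○ open, literals {p=F}.
  branch 2 (add ((((~s <-> ~p) & (((s | q) <-> q) | s)) & s) | ~q)):
    ((((~s <-> ~p) & (((s | q) <-> q) | s)) & s) | ~q): β-rule — branch into (((~s <-> ~p) & (((s | q) <-> q) | s)) & s)  //  ~q.
      branch 2.1 (add (((~s <-> ~p) & (((s | q) <-> q) | s)) & s)):
        (((~s <-> ~p) & (((s | q) <-> q) | s)) & s): α-rule — add ((~s <-> ~p) & (((s | q) <-> q) | s)), s.
        ((~s <-> ~p) & (((s | q) <-> q) | s)): α-rule — add (~s <-> ~p), (((s | q) <-> q) | s).
        (~s <-> ~p): β-rule — branch into ~s, ~p  //  ~~s, ~~p.
          branch 2.1.1 (add ~s, ~p):
            × closes — contains both s and ~s.
          branch 2.1.2 (add ~~s, ~~p):
            (((s | q) <-> q) | s): β-rule — branch into ((s | q) <-> q)  //  s.
              branch 2.1.2.1 (add ((s | q) <-> q)):
                ((s | q) <-> q): β-rule — branch into (s | q), q  //  ~(s | q), ~q.
                  branch 2.1.2.1.1 (add (s | q), q):
                    (s | q): β-rule — branch into s  //  q.
                      branch 2.1.2.1.1.1 (add s):
                        ○ open, literals {p=T, q=T, s=T}.
                      branch 2.1.2.1.1.2 (add q):
                        ○ open, literals {p=T, q=T, s=T}.
                  branch 2.1.2.1.2 (add ~(s | q), ~q):
                    ~(s | q): α-rule — add ~s, ~q.
                    × closes — contains both s and ~s.
              branch 2.1.2.2 (add s):
                ○ open, literals {p=T, s=T}.
      branch 2.2 (add ~q):
        ○ open, literals {q=F}.
2 branches closed, 5 open.
Each open branch fixes some atoms; the unmentioned ones are free. Counting distinct full assignments: branch {p=F} (r, s, q) contributes 8 new; branch {p=T, q=T, s=T} (r) contributes 2 new; branch {p=T, q=T, s=T} (r) contributes 0 new; branch {p=T, s=T} (r, q) contributes 2 new; branch {q=F} (r, s, p) contributes 2 new. Total: 14.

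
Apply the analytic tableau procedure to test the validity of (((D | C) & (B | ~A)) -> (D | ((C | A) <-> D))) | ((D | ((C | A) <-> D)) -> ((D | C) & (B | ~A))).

Valid

Assume the negation and expand:
Initial set: {F ((((D | C) & (B | ~A)) -> (D | ((C | A) <-> D))) | ((D | ((C | A) <-> D)) -> ((D | C) & (B | ~A))))}.
F ((((D | C) & (B | ~A)) -> (D | ((C | A) <-> D))) | ((D | ((C | A) <-> D)) -> ((D | C) & (B | ~A)))): α-rule — add F (((D | C) & (B | ~A)) -> (D | ((C | A) <-> D))), F ((D | ((C | A) <-> D)) -> ((D | C) & (B | ~A))).
F (((D | C) & (B | ~A)) -> (D | ((C | A) <-> D))): α-rule — add T ((D | C) & (B | ~A)), F (D | ((C | A) <-> D)).
F ((D | ((C | A) <-> D)) -> ((D | C) & (B | ~A))): α-rule — add T (D | ((C | A) <-> D)), F ((D | C) & (B | ~A)).
T ((D | C) & (B | ~A)): α-rule — add T (D | C), T (B | ~A).
F (D | ((C | A) <-> D)): α-rule — add F D, F ((C | A) <-> D).
T (D | ((C | A) <-> D)): β-rule — branch into T D  //  T ((C | A) <-> D).
  branch 1 (add T D):
    × closes — contains both D and ~D.
  branch 2 (add T ((C | A) <-> D)):
    F ((D | C) & (B | ~A)): β-rule — branch into F (D | C)  //  F (B | ~A).
      branch 2.1 (add F (D | C)):
        F (D | C): α-rule — add F D, F C.
        T (D | C): β-rule — branch into T D  //  T C.
          branch 2.1.1 (add T D):
            × closes — contains both D and ~D.
          branch 2.1.2 (add T C):
            × closes — contains both C and ~C.
      branch 2.2 (add F (B | ~A)):
        F (B | ~A): α-rule — add F B, F ~A.
        T (D | C): β-rule — branch into T D  //  T C.
          branch 2.2.1 (add T D):
            × closes — contains both D and ~D.
          branch 2.2.2 (add T C):
            T (B | ~A): β-rule — branch into T B  //  T ~A.
              branch 2.2.2.1 (add T B):
                × closes — contains both B and ~B.
              branch 2.2.2.2 (add T ~A):
                × closes — contains both A and ~A.
All 6 branches close.
Every branch closed, so the negation is unsatisfiable and the formula is valid.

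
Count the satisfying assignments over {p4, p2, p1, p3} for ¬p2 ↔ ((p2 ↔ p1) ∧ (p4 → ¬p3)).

8

Initial set: {(¬p2 ↔ ((p2 ↔ p1) ∧ (p4 → ¬p3)))}.
(¬p2 ↔ ((p2 ↔ p1) ∧ (p4 → ¬p3))): β-rule — branch into ¬p2, ((p2 ↔ p1) ∧ (p4 → ¬p3))  //  ¬¬p2, ¬((p2 ↔ p1) ∧ (p4 → ¬p3)).
  branch 1 (add ¬p2, ((p2 ↔ p1) ∧ (p4 → ¬p3))):
    ((p2 ↔ p1) ∧ (p4 → ¬p3)): α-rule — add (p2 ↔ p1), (p4 → ¬p3).
    (p2 ↔ p1): β-rule — branch into p2, p1  //  ¬p2, ¬p1.
      branch 1.1 (add p2, p1):
        × closes — contains both p2 and ¬p2.
      branch 1.2 (add ¬p2, ¬p1):
        (p4 → ¬p3): β-rule — branch into ¬p4  //  ¬p3.
          branch 1.2.1 (add ¬p4):
            ○ open, literals {p1=0, p2=0, p4=0}.
          branch 1.2.2 (add ¬p3):
            ○ open, literals {p1=0, p2=0, p3=0}.
  branch 2 (add ¬¬p2, ¬((p2 ↔ p1) ∧ (p4 → ¬p3))):
    ¬((p2 ↔ p1) ∧ (p4 → ¬p3)): β-rule — branch into ¬(p2 ↔ p1)  //  ¬(p4 → ¬p3).
      branch 2.1 (add ¬(p2 ↔ p1)):
        ¬(p2 ↔ p1): β-rule — branch into p2, ¬p1  //  ¬p2, p1.
          branch 2.1.1 (add p2, ¬p1):
            ○ open, literals {p1=0, p2=1}.
          branch 2.1.2 (add ¬p2, p1):
            × closes — contains both p2 and ¬p2.
      branch 2.2 (add ¬(p4 → ¬p3)):
        ¬(p4 → ¬p3): α-rule — add p4, ¬¬p3.
        ○ open, literals {p2=1, p3=1, p4=1}.
2 branches closed, 4 open.
Each open branch fixes some atoms; the unmentioned ones are free. Counting distinct full assignments: branch {p1=0, p2=0, p4=0} (p3) contributes 2 new; branch {p1=0, p2=0, p3=0} (p4) contributes 1 new; branch {p1=0, p2=1} (p4, p3) contributes 4 new; branch {p2=1, p3=1, p4=1} (p1) contributes 1 new. Total: 8.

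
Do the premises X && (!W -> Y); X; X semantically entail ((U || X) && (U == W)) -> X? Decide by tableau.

Yes

Initial set: {(X && (!W -> Y)); X; X; !(((U || X) && (U == W)) -> X)}.
(X && (!W -> Y)): α-rule — add X, (!W -> Y).
!(((U || X) && (U == W)) -> X): α-rule — add ((U || X) && (U == W)), !X.
× closes — contains both X and !X.
All 1 branch closes.
Every branch closed, so the premises entail the conclusion.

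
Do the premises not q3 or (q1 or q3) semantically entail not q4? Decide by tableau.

No

Initial set: {T (not q3 or (q1 or q3)); F not q4}.
T (not q3 or (q1 or q3)): β-rule — branch into T not q3  //  T (q1 or q3).
  branch 1 (add T not q3):
    ○ open, literals {q3=0, q4=1}.
  branch 2 (add T (q1 or q3)):
    T (q1 or q3): β-rule — branch into T q1  //  T q3.
      branch 2.1 (add T q1):
        ○ open, literals {q1=1, q4=1}.
      branch 2.2 (add T q3):
        ○ open, literals {q3=1, q4=1}.
0 branches closed, 3 open.
An open branch gives a countermodel: q3=0, q4=1 (unmentioned atoms arbitrary); the premises hold there but the conclusion fails.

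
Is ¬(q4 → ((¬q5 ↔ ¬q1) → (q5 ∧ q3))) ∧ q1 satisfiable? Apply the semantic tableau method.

Satisfiable

Initial set: {(¬(q4 → ((¬q5 ↔ ¬q1) → (q5 ∧ q3))) ∧ q1)}.
(¬(q4 → ((¬q5 ↔ ¬q1) → (q5 ∧ q3))) ∧ q1): α-rule — add ¬(q4 → ((¬q5 ↔ ¬q1) → (q5 ∧ q3))), q1.
¬(q4 → ((¬q5 ↔ ¬q1) → (q5 ∧ q3))): α-rule — add q4, ¬((¬q5 ↔ ¬q1) → (q5 ∧ q3)).
¬((¬q5 ↔ ¬q1) → (q5 ∧ q3)): α-rule — add (¬q5 ↔ ¬q1), ¬(q5 ∧ q3).
(¬q5 ↔ ¬q1): β-rule — branch into ¬q5, ¬q1  //  ¬¬q5, ¬¬q1.
  branch 1 (add ¬q5, ¬q1):
    × closes — contains both q1 and ¬q1.
  branch 2 (add ¬¬q5, ¬¬q1):
    ¬(q5 ∧ q3): β-rule — branch into ¬q5  //  ¬q3.
      branch 2.1 (add ¬q5):
        × closes — contains both q5 and ¬q5.
      branch 2.2 (add ¬q3):
        ○ open, literals {q1=1, q3=0, q4=1, q5=1}.
2 branches closed, 1 open.
An open branch gives a satisfying assignment: q1=1, q3=0, q4=1, q5=1.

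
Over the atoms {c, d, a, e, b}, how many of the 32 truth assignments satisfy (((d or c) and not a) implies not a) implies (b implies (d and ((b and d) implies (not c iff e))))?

Initial set: {((((d or c) and not a) implies not a) implies (b implies (d and ((b and d) implies (not c iff e)))))}.
((((d or c) and not a) implies not a) implies (b implies (d and ((b and d) implies (not c iff e))))): β-rule — branch into not (((d or c) and not a) implies not a)  //  (b implies (d and ((b and d) implies (not c iff e)))).
  branch 1 (add not (((d or c) and not a) implies not a)):
    not (((d or c) and not a) implies not a): α-rule — add ((d or c) and not a), not not a.
    ((d or c) and not a): α-rule — add (d or c), not a.
    × closes — contains both a and not a.
  branch 2 (add (b implies (d and ((b and d) implies (not c iff e))))):
    (b implies (d and ((b and d) implies (not c iff e)))): β-rule — branch into not b  //  (d and ((b and d) implies (not c iff e))).
      branch 2.1 (add not b):
        ○ open, literals {b=false}.
      branch 2.2 (add (d and ((b and d) implies (not c iff e)))):
        (d and ((b and d) implies (not c iff e))): α-rule — add d, ((b and d) implies (not c iff e)).
        ((b and d) implies (not c iff e)): β-rule — branch into not (b and d)  //  (not c iff e).
          branch 2.2.1 (add not (b and d)):
            not (b and d): β-rule — branch into not b  //  not d.
              branch 2.2.1.1 (add not b):
                ○ open, literals {b=false, d=true}.
              branch 2.2.1.2 (add not d):
                × closes — contains both d and not d.
          branch 2.2.2 (add (not c iff e)):
            (not c iff e): β-rule — branch into not c, e  //  not not c, not e.
              branch 2.2.2.1 (add not c, e):
                ○ open, literals {c=false, d=true, e=true}.
              branch 2.2.2.2 (add not not c, not e):
                ○ open, literals {c=true, d=true, e=false}.
2 branches closed, 4 open.
Each open branch fixes some atoms; the unmentioned ones are free. Counting distinct full assignments: branch {b=false} (c, d, a, e) contributes 16 new; branch {b=false, d=true} (c, a, e) contributes 0 new; branch {c=false, d=true, e=true} (a, b) contributes 2 new; branch {c=true, d=true, e=false} (a, b) contributes 2 new. Total: 20.

20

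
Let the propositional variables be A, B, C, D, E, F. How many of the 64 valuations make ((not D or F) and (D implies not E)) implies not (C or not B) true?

Initial set: {(((not D or F) and (D implies not E)) implies not (C or not B))}.
(((not D or F) and (D implies not E)) implies not (C or not B)): β-rule — branch into not ((not D or F) and (D implies not E))  //  not (C or not B).
  branch 1 (add not ((not D or F) and (D implies not E))):
    not ((not D or F) and (D implies not E)): β-rule — branch into not (not D or F)  //  not (D implies not E).
      branch 1.1 (add not (not D or F)):
        not (not D or F): α-rule — add not not D, not F.
        ○ open, literals {D=true, F=false}.
      branch 1.2 (add not (D implies not E)):
        not (D implies not E): α-rule — add D, not not E.
        ○ open, literals {D=true, E=true}.
  branch 2 (add not (C or not B)):
    not (C or not B): α-rule — add not C, not not B.
    ○ open, literals {B=true, C=false}.
0 branches closed, 3 open.
Each open branch fixes some atoms; the unmentioned ones are free. Counting distinct full assignments: branch {D=true, F=false} (A, B, C, E) contributes 16 new; branch {D=true, E=true} (A, B, C, F) contributes 8 new; branch {B=true, C=false} (A, D, E, F) contributes 10 new. Total: 34.

34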